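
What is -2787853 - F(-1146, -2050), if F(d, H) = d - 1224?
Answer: -2785483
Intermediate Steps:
F(d, H) = -1224 + d
-2787853 - F(-1146, -2050) = -2787853 - (-1224 - 1146) = -2787853 - 1*(-2370) = -2787853 + 2370 = -2785483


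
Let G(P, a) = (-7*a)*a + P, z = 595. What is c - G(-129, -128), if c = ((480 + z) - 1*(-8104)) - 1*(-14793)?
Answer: 138789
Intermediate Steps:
G(P, a) = P - 7*a² (G(P, a) = -7*a² + P = P - 7*a²)
c = 23972 (c = ((480 + 595) - 1*(-8104)) - 1*(-14793) = (1075 + 8104) + 14793 = 9179 + 14793 = 23972)
c - G(-129, -128) = 23972 - (-129 - 7*(-128)²) = 23972 - (-129 - 7*16384) = 23972 - (-129 - 114688) = 23972 - 1*(-114817) = 23972 + 114817 = 138789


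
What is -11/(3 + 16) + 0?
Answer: -11/19 ≈ -0.57895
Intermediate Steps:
-11/(3 + 16) + 0 = -11/19 + 0 = -11/19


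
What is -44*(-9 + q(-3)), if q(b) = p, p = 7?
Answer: 88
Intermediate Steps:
q(b) = 7
-44*(-9 + q(-3)) = -44*(-9 + 7) = -44*(-2) = 88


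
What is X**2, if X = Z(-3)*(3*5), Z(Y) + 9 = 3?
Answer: 8100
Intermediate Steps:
Z(Y) = -6 (Z(Y) = -9 + 3 = -6)
X = -90 (X = -18*5 = -6*15 = -90)
X**2 = (-90)**2 = 8100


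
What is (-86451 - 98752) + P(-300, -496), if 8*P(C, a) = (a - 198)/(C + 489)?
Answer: -140013815/756 ≈ -1.8520e+5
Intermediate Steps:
P(C, a) = (-198 + a)/(8*(489 + C)) (P(C, a) = ((a - 198)/(C + 489))/8 = ((-198 + a)/(489 + C))/8 = (-198 + a)/(8*(489 + C)))
(-86451 - 98752) + P(-300, -496) = (-86451 - 98752) + (-198 - 496)/(8*(489 - 300)) = -185203 + (1/8)*(-694)/189 = -185203 + (1/8)*(1/189)*(-694) = -185203 - 347/756 = -140013815/756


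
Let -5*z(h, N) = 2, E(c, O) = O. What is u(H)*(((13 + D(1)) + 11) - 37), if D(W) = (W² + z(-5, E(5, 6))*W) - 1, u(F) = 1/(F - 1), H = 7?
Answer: -67/30 ≈ -2.2333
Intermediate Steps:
u(F) = 1/(-1 + F)
z(h, N) = -⅖ (z(h, N) = -⅕*2 = -⅖)
D(W) = -1 + W² - 2*W/5 (D(W) = (W² - 2*W/5) - 1 = -1 + W² - 2*W/5)
u(H)*(((13 + D(1)) + 11) - 37) = (((13 + (-1 + 1² - ⅖*1)) + 11) - 37)/(-1 + 7) = (((13 + (-1 + 1 - ⅖)) + 11) - 37)/6 = (((13 - ⅖) + 11) - 37)/6 = ((63/5 + 11) - 37)/6 = (118/5 - 37)/6 = (⅙)*(-67/5) = -67/30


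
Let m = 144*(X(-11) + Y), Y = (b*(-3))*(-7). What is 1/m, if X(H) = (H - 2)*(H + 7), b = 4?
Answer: 1/19584 ≈ 5.1062e-5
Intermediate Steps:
X(H) = (-2 + H)*(7 + H)
Y = 84 (Y = (4*(-3))*(-7) = -12*(-7) = 84)
m = 19584 (m = 144*((-14 + (-11)² + 5*(-11)) + 84) = 144*((-14 + 121 - 55) + 84) = 144*(52 + 84) = 144*136 = 19584)
1/m = 1/19584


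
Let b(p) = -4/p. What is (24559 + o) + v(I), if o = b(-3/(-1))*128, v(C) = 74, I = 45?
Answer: 73387/3 ≈ 24462.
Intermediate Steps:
o = -512/3 (o = -4/((-3/(-1)))*128 = -4/((-3*(-1)))*128 = -4/3*128 = -512/3 ≈ -170.67)
(24559 + o) + v(I) = (24559 - 512/3) + 74 = 73165/3 + 74 = 73387/3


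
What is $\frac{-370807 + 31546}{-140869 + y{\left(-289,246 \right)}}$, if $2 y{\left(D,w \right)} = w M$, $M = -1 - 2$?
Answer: $\frac{339261}{141238} \approx 2.4021$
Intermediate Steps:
$M = -3$
$y{\left(D,w \right)} = - \frac{3 w}{2}$ ($y{\left(D,w \right)} = \frac{w \left(-3\right)}{2} = \frac{\left(-3\right) w}{2} = - \frac{3 w}{2}$)
$\frac{-370807 + 31546}{-140869 + y{\left(-289,246 \right)}} = \frac{-370807 + 31546}{-140869 - 369} = - \frac{339261}{-140869 - 369} = - \frac{339261}{-141238} = \left(-339261\right) \left(- \frac{1}{141238}\right) = \frac{339261}{141238}$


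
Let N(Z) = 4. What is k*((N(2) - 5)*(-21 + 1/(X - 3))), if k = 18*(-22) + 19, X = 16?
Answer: -7888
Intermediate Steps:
k = -377 (k = -396 + 19 = -377)
k*((N(2) - 5)*(-21 + 1/(X - 3))) = -377*(4 - 5)*(-21 + 1/(16 - 3)) = -(-377)*(-21 + 1/13) = -(-377)*(-272)/13 = -377*272/13 = -7888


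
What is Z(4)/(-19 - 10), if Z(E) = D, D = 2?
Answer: -2/29 ≈ -0.068966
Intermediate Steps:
Z(E) = 2
Z(4)/(-19 - 10) = 2/(-19 - 10) = 2/(-29) = 2*(-1/29) = -2/29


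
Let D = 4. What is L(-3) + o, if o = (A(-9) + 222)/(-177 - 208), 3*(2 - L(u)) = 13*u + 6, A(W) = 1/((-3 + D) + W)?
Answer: 7653/616 ≈ 12.424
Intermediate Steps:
A(W) = 1/(1 + W) (A(W) = 1/((-3 + 4) + W) = 1/(1 + W))
L(u) = -13*u/3 (L(u) = 2 - (13*u + 6)/3 = 2 - (6 + 13*u)/3 = 2 + (-2 - 13*u/3) = -13*u/3)
o = -355/616 (o = (1/(1 - 9) + 222)/(-177 - 208) = (1/(-8) + 222)/(-385) = (-1/8 + 222)*(-1/385) = (1775/8)*(-1/385) = -355/616 ≈ -0.57630)
L(-3) + o = -13/3*(-3) - 355/616 = 13 - 355/616 = 7653/616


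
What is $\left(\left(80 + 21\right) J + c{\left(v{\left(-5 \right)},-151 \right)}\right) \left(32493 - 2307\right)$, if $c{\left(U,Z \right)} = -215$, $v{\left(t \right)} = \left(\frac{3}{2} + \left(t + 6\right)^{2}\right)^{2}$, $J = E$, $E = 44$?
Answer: $127656594$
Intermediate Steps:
$J = 44$
$v{\left(t \right)} = \left(\frac{3}{2} + \left(6 + t\right)^{2}\right)^{2}$ ($v{\left(t \right)} = \left(3 \cdot \frac{1}{2} + \left(6 + t\right)^{2}\right)^{2} = \left(\frac{3}{2} + \left(6 + t\right)^{2}\right)^{2}$)
$\left(\left(80 + 21\right) J + c{\left(v{\left(-5 \right)},-151 \right)}\right) \left(32493 - 2307\right) = \left(\left(80 + 21\right) 44 - 215\right) \left(32493 - 2307\right) = \left(101 \cdot 44 - 215\right) 30186 = \left(4444 - 215\right) 30186 = 4229 \cdot 30186 = 127656594$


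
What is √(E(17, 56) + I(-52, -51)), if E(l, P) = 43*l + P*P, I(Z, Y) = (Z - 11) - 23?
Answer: √3781 ≈ 61.490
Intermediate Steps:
I(Z, Y) = -34 + Z (I(Z, Y) = (-11 + Z) - 23 = -34 + Z)
E(l, P) = P² + 43*l (E(l, P) = 43*l + P² = P² + 43*l)
√(E(17, 56) + I(-52, -51)) = √((56² + 43*17) + (-34 - 52)) = √((3136 + 731) - 86) = √(3867 - 86) = √3781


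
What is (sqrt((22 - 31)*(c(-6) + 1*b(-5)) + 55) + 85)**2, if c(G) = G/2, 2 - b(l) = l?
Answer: (85 + sqrt(19))**2 ≈ 7985.0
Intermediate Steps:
b(l) = 2 - l
c(G) = G/2 (c(G) = G*(1/2) = G/2)
(sqrt((22 - 31)*(c(-6) + 1*b(-5)) + 55) + 85)**2 = (sqrt((22 - 31)*((1/2)*(-6) + 1*(2 - 1*(-5))) + 55) + 85)**2 = (sqrt(-9*(-3 + 1*(2 + 5)) + 55) + 85)**2 = (sqrt(-9*(-3 + 1*7) + 55) + 85)**2 = (sqrt(-9*(-3 + 7) + 55) + 85)**2 = (sqrt(-9*4 + 55) + 85)**2 = (sqrt(-36 + 55) + 85)**2 = (sqrt(19) + 85)**2 = (85 + sqrt(19))**2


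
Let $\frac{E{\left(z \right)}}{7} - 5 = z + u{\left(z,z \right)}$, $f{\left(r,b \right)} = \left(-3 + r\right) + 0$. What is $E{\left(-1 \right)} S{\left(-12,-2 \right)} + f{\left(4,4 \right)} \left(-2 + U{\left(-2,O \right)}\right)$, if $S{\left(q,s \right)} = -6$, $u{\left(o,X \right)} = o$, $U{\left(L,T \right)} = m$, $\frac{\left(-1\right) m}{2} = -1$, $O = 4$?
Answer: $-126$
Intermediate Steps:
$f{\left(r,b \right)} = -3 + r$
$m = 2$ ($m = \left(-2\right) \left(-1\right) = 2$)
$U{\left(L,T \right)} = 2$
$E{\left(z \right)} = 35 + 14 z$ ($E{\left(z \right)} = 35 + 7 \left(z + z\right) = 35 + 7 \cdot 2 z = 35 + 14 z$)
$E{\left(-1 \right)} S{\left(-12,-2 \right)} + f{\left(4,4 \right)} \left(-2 + U{\left(-2,O \right)}\right) = \left(35 + 14 \left(-1\right)\right) \left(-6\right) + \left(-3 + 4\right) \left(-2 + 2\right) = \left(35 - 14\right) \left(-6\right) + 1 \cdot 0 = 21 \left(-6\right) + 0 = -126 + 0 = -126$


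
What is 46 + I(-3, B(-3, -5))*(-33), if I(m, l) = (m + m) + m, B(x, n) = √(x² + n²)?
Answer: 343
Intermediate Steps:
B(x, n) = √(n² + x²)
I(m, l) = 3*m (I(m, l) = 2*m + m = 3*m)
46 + I(-3, B(-3, -5))*(-33) = 46 + (3*(-3))*(-33) = 46 - 9*(-33) = 46 + 297 = 343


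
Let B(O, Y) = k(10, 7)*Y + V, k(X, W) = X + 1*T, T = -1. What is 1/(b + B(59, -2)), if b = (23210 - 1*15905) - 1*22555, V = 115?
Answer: -1/15153 ≈ -6.5994e-5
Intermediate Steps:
k(X, W) = -1 + X (k(X, W) = X + 1*(-1) = X - 1 = -1 + X)
B(O, Y) = 115 + 9*Y (B(O, Y) = (-1 + 10)*Y + 115 = 9*Y + 115 = 115 + 9*Y)
b = -15250 (b = (23210 - 15905) - 22555 = 7305 - 22555 = -15250)
1/(b + B(59, -2)) = 1/(-15250 + (115 + 9*(-2))) = 1/(-15250 + (115 - 18)) = 1/(-15250 + 97) = 1/(-15153) = -1/15153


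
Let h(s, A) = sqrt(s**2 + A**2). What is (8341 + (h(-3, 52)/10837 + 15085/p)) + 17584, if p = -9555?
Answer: 7077094/273 + sqrt(2713)/10837 ≈ 25923.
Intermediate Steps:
h(s, A) = sqrt(A**2 + s**2)
(8341 + (h(-3, 52)/10837 + 15085/p)) + 17584 = (8341 + (sqrt(52**2 + (-3)**2)/10837 + 15085/(-9555))) + 17584 = (8341 + (sqrt(2704 + 9)*(1/10837) + 15085*(-1/9555))) + 17584 = (8341 + (sqrt(2713)*(1/10837) - 431/273)) + 17584 = (8341 + (sqrt(2713)/10837 - 431/273)) + 17584 = (8341 + (-431/273 + sqrt(2713)/10837)) + 17584 = (2276662/273 + sqrt(2713)/10837) + 17584 = 7077094/273 + sqrt(2713)/10837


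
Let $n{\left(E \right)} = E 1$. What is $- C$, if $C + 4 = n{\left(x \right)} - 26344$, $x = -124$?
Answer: $26472$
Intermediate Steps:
$n{\left(E \right)} = E$
$C = -26472$ ($C = -4 - 26468 = -26472$)
$- C = \left(-1\right) \left(-26472\right) = 26472$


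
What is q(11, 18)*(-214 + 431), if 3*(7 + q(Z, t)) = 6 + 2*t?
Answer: 1519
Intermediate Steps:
q(Z, t) = -5 + 2*t/3 (q(Z, t) = -7 + (6 + 2*t)/3 = -7 + (2 + 2*t/3) = -5 + 2*t/3)
q(11, 18)*(-214 + 431) = (-5 + (⅔)*18)*(-214 + 431) = (-5 + 12)*217 = 7*217 = 1519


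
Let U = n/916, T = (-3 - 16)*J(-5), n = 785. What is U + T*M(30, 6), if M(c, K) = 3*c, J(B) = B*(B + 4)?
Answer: -7831015/916 ≈ -8549.1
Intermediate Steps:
J(B) = B*(4 + B)
T = -95 (T = (-3 - 16)*(-5*(4 - 5)) = -(-95)*(-1) = -19*5 = -95)
U = 785/916 ≈ 0.85699
U + T*M(30, 6) = 785/916 - 285*30 = 785/916 - 95*90 = 785/916 - 8550 = -7831015/916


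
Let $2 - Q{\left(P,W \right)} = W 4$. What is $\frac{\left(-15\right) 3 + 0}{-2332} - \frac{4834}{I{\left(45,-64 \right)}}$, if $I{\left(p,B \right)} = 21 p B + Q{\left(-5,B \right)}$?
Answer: $\frac{6991439}{70218852} \approx 0.099566$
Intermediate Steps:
$Q{\left(P,W \right)} = 2 - 4 W$ ($Q{\left(P,W \right)} = 2 - W 4 = 2 - 4 W$)
$I{\left(p,B \right)} = 2 - 4 B + 21 B p$ ($I{\left(p,B \right)} = 21 p B - \left(-2 + 4 B\right) = 21 B p - \left(-2 + 4 B\right) = 2 - 4 B + 21 B p$)
$\frac{\left(-15\right) 3 + 0}{-2332} - \frac{4834}{I{\left(45,-64 \right)}} = \frac{\left(-15\right) 3 + 0}{-2332} - \frac{4834}{2 - -256 + 21 \left(-64\right) 45} = \left(-45 + 0\right) \left(- \frac{1}{2332}\right) - \frac{4834}{2 + 256 - 60480} = \left(-45\right) \left(- \frac{1}{2332}\right) - \frac{4834}{-60222} = \frac{45}{2332} - - \frac{2417}{30111} = \frac{45}{2332} + \frac{2417}{30111} = \frac{6991439}{70218852}$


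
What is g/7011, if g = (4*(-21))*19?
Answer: -28/123 ≈ -0.22764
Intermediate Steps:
g = -1596 (g = -84*19 = -1596)
g/7011 = -1596/7011 = -1596*1/7011 = -28/123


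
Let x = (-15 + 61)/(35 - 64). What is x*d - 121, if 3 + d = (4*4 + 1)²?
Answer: -16665/29 ≈ -574.66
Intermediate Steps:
d = 286 (d = -3 + (4*4 + 1)² = -3 + (16 + 1)² = -3 + 17² = -3 + 289 = 286)
x = -46/29 (x = 46/(-29) = 46*(-1/29) = -46/29 ≈ -1.5862)
x*d - 121 = -46/29*286 - 121 = -13156/29 - 121 = -16665/29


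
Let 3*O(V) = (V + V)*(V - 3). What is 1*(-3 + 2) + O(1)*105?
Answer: -141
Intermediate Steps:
O(V) = 2*V*(-3 + V)/3 (O(V) = ((V + V)*(V - 3))/3 = ((2*V)*(-3 + V))/3 = (2*V*(-3 + V))/3 = 2*V*(-3 + V)/3)
1*(-3 + 2) + O(1)*105 = 1*(-3 + 2) + ((⅔)*1*(-3 + 1))*105 = 1*(-1) + ((⅔)*1*(-2))*105 = -1 - 4/3*105 = -1 - 140 = -141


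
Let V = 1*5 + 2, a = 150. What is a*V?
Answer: 1050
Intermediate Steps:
V = 7 (V = 5 + 2 = 7)
a*V = 150*7 = 1050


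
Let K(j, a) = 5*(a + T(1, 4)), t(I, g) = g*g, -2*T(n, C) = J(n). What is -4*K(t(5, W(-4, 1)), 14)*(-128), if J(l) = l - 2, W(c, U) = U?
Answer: 37120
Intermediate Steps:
J(l) = -2 + l
T(n, C) = 1 - n/2 (T(n, C) = -(-2 + n)/2 = 1 - n/2)
t(I, g) = g**2
K(j, a) = 5/2 + 5*a (K(j, a) = 5*(a + (1 - 1/2*1)) = 5*(a + (1 - 1/2)) = 5*(a + 1/2) = 5*(1/2 + a) = 5/2 + 5*a)
-4*K(t(5, W(-4, 1)), 14)*(-128) = -4*(5/2 + 5*14)*(-128) = -4*(5/2 + 70)*(-128) = -4*145/2*(-128) = -290*(-128) = 37120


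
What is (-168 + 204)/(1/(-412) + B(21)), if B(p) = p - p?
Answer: -14832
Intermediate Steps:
B(p) = 0
(-168 + 204)/(1/(-412) + B(21)) = (-168 + 204)/(1/(-412) + 0) = 36/(-1/412 + 0) = 36/(-1/412) = 36*(-412) = -14832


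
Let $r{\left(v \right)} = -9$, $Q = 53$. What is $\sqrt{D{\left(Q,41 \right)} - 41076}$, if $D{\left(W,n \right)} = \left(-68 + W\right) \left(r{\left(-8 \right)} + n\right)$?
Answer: $2 i \sqrt{10389} \approx 203.85 i$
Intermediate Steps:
$D{\left(W,n \right)} = \left(-68 + W\right) \left(-9 + n\right)$
$\sqrt{D{\left(Q,41 \right)} - 41076} = \sqrt{\left(612 - 2788 - 477 + 53 \cdot 41\right) - 41076} = \sqrt{\left(612 - 2788 - 477 + 2173\right) - 41076} = \sqrt{-480 - 41076} = \sqrt{-41556} = 2 i \sqrt{10389}$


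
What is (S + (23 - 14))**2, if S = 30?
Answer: 1521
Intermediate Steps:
(S + (23 - 14))**2 = (30 + (23 - 14))**2 = (30 + 9)**2 = 39**2 = 1521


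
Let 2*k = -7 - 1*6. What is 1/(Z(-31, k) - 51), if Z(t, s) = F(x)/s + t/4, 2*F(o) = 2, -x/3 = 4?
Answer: -52/3063 ≈ -0.016977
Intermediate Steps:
x = -12 (x = -3*4 = -12)
F(o) = 1 (F(o) = (1/2)*2 = 1)
k = -13/2 (k = (-7 - 1*6)/2 = (-7 - 6)/2 = (1/2)*(-13) = -13/2 ≈ -6.5000)
Z(t, s) = 1/s + t/4
1/(Z(-31, k) - 51) = 1/((1/(-13/2) + (1/4)*(-31)) - 51) = 1/((-2/13 - 31/4) - 51) = 1/(-411/52 - 51) = 1/(-3063/52) = -52/3063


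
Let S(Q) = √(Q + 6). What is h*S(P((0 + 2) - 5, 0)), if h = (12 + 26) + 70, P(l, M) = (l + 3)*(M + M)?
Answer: 108*√6 ≈ 264.54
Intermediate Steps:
P(l, M) = 2*M*(3 + l) (P(l, M) = (3 + l)*(2*M) = 2*M*(3 + l))
S(Q) = √(6 + Q)
h = 108 (h = 38 + 70 = 108)
h*S(P((0 + 2) - 5, 0)) = 108*√(6 + 2*0*(3 + ((0 + 2) - 5))) = 108*√(6 + 2*0*(3 + (2 - 5))) = 108*√(6 + 2*0*(3 - 3)) = 108*√(6 + 2*0*0) = 108*√(6 + 0) = 108*√6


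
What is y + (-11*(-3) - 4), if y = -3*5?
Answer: 14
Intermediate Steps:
y = -15
y + (-11*(-3) - 4) = -15 + (-11*(-3) - 4) = -15 + (33 - 4) = -15 + 29 = 14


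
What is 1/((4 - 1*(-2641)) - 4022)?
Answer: -1/1377 ≈ -0.00072622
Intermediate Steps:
1/((4 - 1*(-2641)) - 4022) = 1/((4 + 2641) - 4022) = 1/(2645 - 4022) = 1/(-1377) = -1/1377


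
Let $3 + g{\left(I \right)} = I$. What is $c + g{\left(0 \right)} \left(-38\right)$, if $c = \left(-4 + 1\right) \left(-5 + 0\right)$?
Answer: $129$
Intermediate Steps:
$c = 15$ ($c = \left(-3\right) \left(-5\right) = 15$)
$g{\left(I \right)} = -3 + I$
$c + g{\left(0 \right)} \left(-38\right) = 15 + \left(-3 + 0\right) \left(-38\right) = 15 - -114 = 15 + 114 = 129$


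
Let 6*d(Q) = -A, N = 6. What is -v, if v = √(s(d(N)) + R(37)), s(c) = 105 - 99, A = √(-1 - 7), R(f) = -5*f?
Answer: -I*√179 ≈ -13.379*I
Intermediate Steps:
A = 2*I*√2 (A = √(-8) = 2*I*√2 ≈ 2.8284*I)
d(Q) = -I*√2/3 (d(Q) = (-2*I*√2)/6 = -I*√2/3)
s(c) = 6
v = I*√179 (v = √(6 - 5*37) = √(6 - 185) = √(-179) = I*√179 ≈ 13.379*I)
-v = -I*√179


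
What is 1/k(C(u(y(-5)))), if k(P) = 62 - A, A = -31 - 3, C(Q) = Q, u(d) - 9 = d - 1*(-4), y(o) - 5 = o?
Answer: 1/96 ≈ 0.010417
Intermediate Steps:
y(o) = 5 + o
u(d) = 13 + d (u(d) = 9 + (d - 1*(-4)) = 9 + (d + 4) = 9 + (4 + d) = 13 + d)
A = -34
k(P) = 96 (k(P) = 62 - 1*(-34) = 62 + 34 = 96)
1/k(C(u(y(-5)))) = 1/96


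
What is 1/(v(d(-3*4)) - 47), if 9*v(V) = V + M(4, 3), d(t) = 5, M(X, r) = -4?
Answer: -9/422 ≈ -0.021327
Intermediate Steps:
v(V) = -4/9 + V/9 (v(V) = (V - 4)/9 = (-4 + V)/9 = -4/9 + V/9)
1/(v(d(-3*4)) - 47) = 1/((-4/9 + (⅑)*5) - 47) = 1/((-4/9 + 5/9) - 47) = 1/(⅑ - 47) = 1/(-422/9) = -9/422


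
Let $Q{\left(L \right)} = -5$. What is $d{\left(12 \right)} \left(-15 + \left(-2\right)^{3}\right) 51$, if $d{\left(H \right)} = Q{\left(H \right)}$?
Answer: $5865$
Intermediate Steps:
$d{\left(H \right)} = -5$
$d{\left(12 \right)} \left(-15 + \left(-2\right)^{3}\right) 51 = - 5 \left(-15 + \left(-2\right)^{3}\right) 51 = - 5 \left(-15 - 8\right) 51 = \left(-5\right) \left(-23\right) 51 = 115 \cdot 51 = 5865$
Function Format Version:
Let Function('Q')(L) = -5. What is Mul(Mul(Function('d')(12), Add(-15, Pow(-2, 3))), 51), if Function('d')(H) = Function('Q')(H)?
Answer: 5865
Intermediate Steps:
Function('d')(H) = -5
Mul(Mul(Function('d')(12), Add(-15, Pow(-2, 3))), 51) = Mul(Mul(-5, Add(-15, Pow(-2, 3))), 51) = Mul(Mul(-5, Add(-15, -8)), 51) = Mul(Mul(-5, -23), 51) = Mul(115, 51) = 5865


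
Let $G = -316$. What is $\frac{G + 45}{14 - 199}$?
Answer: $\frac{271}{185} \approx 1.4649$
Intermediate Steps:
$\frac{G + 45}{14 - 199} = \frac{-316 + 45}{14 - 199} = - \frac{271}{-185} = \left(-271\right) \left(- \frac{1}{185}\right) = \frac{271}{185}$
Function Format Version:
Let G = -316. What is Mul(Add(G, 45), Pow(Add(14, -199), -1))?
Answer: Rational(271, 185) ≈ 1.4649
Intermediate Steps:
Mul(Add(G, 45), Pow(Add(14, -199), -1)) = Mul(Add(-316, 45), Pow(Add(14, -199), -1)) = Mul(-271, Pow(-185, -1)) = Mul(-271, Rational(-1, 185)) = Rational(271, 185)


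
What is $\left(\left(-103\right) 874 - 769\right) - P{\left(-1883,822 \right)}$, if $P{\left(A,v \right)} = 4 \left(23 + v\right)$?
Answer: $-94171$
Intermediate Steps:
$P{\left(A,v \right)} = 92 + 4 v$
$\left(\left(-103\right) 874 - 769\right) - P{\left(-1883,822 \right)} = \left(\left(-103\right) 874 - 769\right) - \left(92 + 4 \cdot 822\right) = \left(-90022 - 769\right) - \left(92 + 3288\right) = -90791 - 3380 = -94171$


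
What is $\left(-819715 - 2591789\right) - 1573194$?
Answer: $-4984698$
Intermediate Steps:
$\left(-819715 - 2591789\right) - 1573194 = -3411504 - 1573194 = -4984698$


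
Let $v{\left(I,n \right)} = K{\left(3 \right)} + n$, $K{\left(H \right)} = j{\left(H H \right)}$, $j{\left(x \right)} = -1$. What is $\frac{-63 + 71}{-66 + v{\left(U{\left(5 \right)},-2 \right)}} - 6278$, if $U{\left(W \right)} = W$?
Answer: $- \frac{433190}{69} \approx -6278.1$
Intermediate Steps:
$K{\left(H \right)} = -1$
$v{\left(I,n \right)} = -1 + n$
$\frac{-63 + 71}{-66 + v{\left(U{\left(5 \right)},-2 \right)}} - 6278 = \frac{-63 + 71}{-66 - 3} - 6278 = \frac{8}{-66 - 3} - 6278 = \frac{8}{-69} - 6278 = 8 \left(- \frac{1}{69}\right) - 6278 = - \frac{8}{69} - 6278 = - \frac{433190}{69}$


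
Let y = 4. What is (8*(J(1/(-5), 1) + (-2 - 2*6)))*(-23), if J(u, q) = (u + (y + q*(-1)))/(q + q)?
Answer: 11592/5 ≈ 2318.4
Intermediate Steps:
J(u, q) = (4 + u - q)/(2*q) (J(u, q) = (u + (4 + q*(-1)))/(q + q) = (u + (4 - q))/((2*q)) = (4 + u - q)*(1/(2*q)) = (4 + u - q)/(2*q))
(8*(J(1/(-5), 1) + (-2 - 2*6)))*(-23) = (8*((½)*(4 + 1/(-5) - 1*1)/1 + (-2 - 2*6)))*(-23) = (8*((½)*1*(4 - ⅕ - 1) + (-2 - 12)))*(-23) = (8*((½)*1*(14/5) - 14))*(-23) = (8*(7/5 - 14))*(-23) = (8*(-63/5))*(-23) = -504/5*(-23) = 11592/5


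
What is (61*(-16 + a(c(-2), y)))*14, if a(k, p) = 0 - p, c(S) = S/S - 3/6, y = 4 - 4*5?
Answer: 0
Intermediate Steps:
y = -16 (y = 4 - 20 = -16)
c(S) = ½ (c(S) = 1 - 3*⅙ = 1 - ½ = ½)
a(k, p) = -p
(61*(-16 + a(c(-2), y)))*14 = (61*(-16 - 1*(-16)))*14 = (61*(-16 + 16))*14 = (61*0)*14 = 0*14 = 0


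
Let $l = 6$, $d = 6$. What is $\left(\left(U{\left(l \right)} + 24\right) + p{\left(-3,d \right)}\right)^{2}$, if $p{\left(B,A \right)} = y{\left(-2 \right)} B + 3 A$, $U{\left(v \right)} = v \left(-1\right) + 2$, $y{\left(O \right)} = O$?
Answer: $1936$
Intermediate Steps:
$U{\left(v \right)} = 2 - v$ ($U{\left(v \right)} = - v + 2 = 2 - v$)
$p{\left(B,A \right)} = - 2 B + 3 A$
$\left(\left(U{\left(l \right)} + 24\right) + p{\left(-3,d \right)}\right)^{2} = \left(\left(\left(2 - 6\right) + 24\right) + \left(\left(-2\right) \left(-3\right) + 3 \cdot 6\right)\right)^{2} = \left(\left(\left(2 - 6\right) + 24\right) + \left(6 + 18\right)\right)^{2} = \left(\left(-4 + 24\right) + 24\right)^{2} = \left(20 + 24\right)^{2} = 44^{2} = 1936$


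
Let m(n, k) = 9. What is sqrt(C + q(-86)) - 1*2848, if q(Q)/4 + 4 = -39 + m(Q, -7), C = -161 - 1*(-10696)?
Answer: -2848 + sqrt(10399) ≈ -2746.0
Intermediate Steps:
C = 10535 (C = -161 + 10696 = 10535)
q(Q) = -136 (q(Q) = -16 + 4*(-39 + 9) = -16 + 4*(-30) = -16 - 120 = -136)
sqrt(C + q(-86)) - 1*2848 = sqrt(10535 - 136) - 1*2848 = sqrt(10399) - 2848 = -2848 + sqrt(10399)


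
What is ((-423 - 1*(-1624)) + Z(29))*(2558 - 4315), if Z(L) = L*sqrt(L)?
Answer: -2110157 - 50953*sqrt(29) ≈ -2.3845e+6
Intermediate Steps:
Z(L) = L**(3/2)
((-423 - 1*(-1624)) + Z(29))*(2558 - 4315) = ((-423 - 1*(-1624)) + 29**(3/2))*(2558 - 4315) = ((-423 + 1624) + 29*sqrt(29))*(-1757) = (1201 + 29*sqrt(29))*(-1757) = -2110157 - 50953*sqrt(29)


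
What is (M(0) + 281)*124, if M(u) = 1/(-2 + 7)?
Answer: 174344/5 ≈ 34869.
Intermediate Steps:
M(u) = ⅕ (M(u) = 1/5 = ⅕)
(M(0) + 281)*124 = (⅕ + 281)*124 = (1406/5)*124 = 174344/5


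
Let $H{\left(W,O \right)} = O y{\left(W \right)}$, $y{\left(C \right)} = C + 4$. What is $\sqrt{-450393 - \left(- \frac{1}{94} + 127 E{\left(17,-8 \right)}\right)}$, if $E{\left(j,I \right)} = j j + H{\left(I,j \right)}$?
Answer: $\frac{i \sqrt{4227672466}}{94} \approx 691.71 i$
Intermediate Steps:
$y{\left(C \right)} = 4 + C$
$H{\left(W,O \right)} = O \left(4 + W\right)$
$E{\left(j,I \right)} = j^{2} + j \left(4 + I\right)$ ($E{\left(j,I \right)} = j j + j \left(4 + I\right) = j^{2} + j \left(4 + I\right)$)
$\sqrt{-450393 - \left(- \frac{1}{94} + 127 E{\left(17,-8 \right)}\right)} = \sqrt{-450393 + \left(\frac{1}{94} - 127 \cdot 17 \left(4 - 8 + 17\right)\right)} = \sqrt{-450393 + \left(\frac{1}{94} - 127 \cdot 17 \cdot 13\right)} = \sqrt{-450393 + \left(\frac{1}{94} - 28067\right)} = \sqrt{-450393 - \frac{2638297}{94}} = \sqrt{- \frac{44975239}{94}} = \frac{i \sqrt{4227672466}}{94}$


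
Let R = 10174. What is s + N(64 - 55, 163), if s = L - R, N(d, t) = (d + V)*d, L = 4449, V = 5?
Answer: -5599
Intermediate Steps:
N(d, t) = d*(5 + d) (N(d, t) = (d + 5)*d = (5 + d)*d = d*(5 + d))
s = -5725 (s = 4449 - 1*10174 = 4449 - 10174 = -5725)
s + N(64 - 55, 163) = -5725 + (64 - 55)*(5 + (64 - 55)) = -5725 + 9*(5 + 9) = -5725 + 9*14 = -5725 + 126 = -5599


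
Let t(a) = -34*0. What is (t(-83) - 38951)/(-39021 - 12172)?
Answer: 38951/51193 ≈ 0.76087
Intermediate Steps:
t(a) = 0 (t(a) = -1*0 = 0)
(t(-83) - 38951)/(-39021 - 12172) = (0 - 38951)/(-39021 - 12172) = -38951/(-51193) = -38951*(-1/51193) = 38951/51193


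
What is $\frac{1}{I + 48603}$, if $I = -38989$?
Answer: $\frac{1}{9614} \approx 0.00010401$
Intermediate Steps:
$\frac{1}{I + 48603} = \frac{1}{-38989 + 48603} = \frac{1}{9614}$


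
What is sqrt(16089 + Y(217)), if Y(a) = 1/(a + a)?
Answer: sqrt(3030460118)/434 ≈ 126.84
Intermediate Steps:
Y(a) = 1/(2*a)
sqrt(16089 + Y(217)) = sqrt(16089 + (1/2)/217) = sqrt(16089 + (1/2)*(1/217)) = sqrt(16089 + 1/434) = sqrt(6982627/434) = sqrt(3030460118)/434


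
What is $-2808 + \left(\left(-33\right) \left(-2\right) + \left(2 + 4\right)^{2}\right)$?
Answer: $-2706$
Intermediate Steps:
$-2808 + \left(\left(-33\right) \left(-2\right) + \left(2 + 4\right)^{2}\right) = -2808 + \left(66 + 6^{2}\right) = -2808 + \left(66 + 36\right) = -2808 + 102 = -2706$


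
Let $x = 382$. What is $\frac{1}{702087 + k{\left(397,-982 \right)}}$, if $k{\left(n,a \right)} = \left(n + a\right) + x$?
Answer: $\frac{1}{701884} \approx 1.4247 \cdot 10^{-6}$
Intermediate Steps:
$k{\left(n,a \right)} = 382 + a + n$ ($k{\left(n,a \right)} = \left(n + a\right) + 382 = \left(a + n\right) + 382 = 382 + a + n$)
$\frac{1}{702087 + k{\left(397,-982 \right)}} = \frac{1}{702087 + \left(382 - 982 + 397\right)} = \frac{1}{702087 - 203} = \frac{1}{701884}$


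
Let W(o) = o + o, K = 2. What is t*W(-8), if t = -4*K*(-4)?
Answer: -512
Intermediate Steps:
t = 32 (t = -4*2*(-4) = -8*(-4) = 32)
W(o) = 2*o
t*W(-8) = 32*(2*(-8)) = 32*(-16) = -512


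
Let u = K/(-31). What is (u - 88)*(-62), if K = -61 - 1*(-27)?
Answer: 5388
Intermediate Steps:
K = -34 (K = -61 + 27 = -34)
u = 34/31 (u = -34/(-31) = -34*(-1/31) = 34/31 ≈ 1.0968)
(u - 88)*(-62) = (34/31 - 88)*(-62) = -2694/31*(-62) = 5388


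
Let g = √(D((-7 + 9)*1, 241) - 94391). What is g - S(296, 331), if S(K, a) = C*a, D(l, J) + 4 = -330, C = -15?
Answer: 4965 + 15*I*√421 ≈ 4965.0 + 307.77*I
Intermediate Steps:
D(l, J) = -334 (D(l, J) = -4 - 330 = -334)
S(K, a) = -15*a
g = 15*I*√421 (g = √(-334 - 94391) = √(-94725) = 15*I*√421 ≈ 307.77*I)
g - S(296, 331) = 15*I*√421 - (-15)*331 = 15*I*√421 - 1*(-4965) = 15*I*√421 + 4965 = 4965 + 15*I*√421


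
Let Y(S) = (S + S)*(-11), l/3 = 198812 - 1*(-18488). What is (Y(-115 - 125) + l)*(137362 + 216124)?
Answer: 232303929480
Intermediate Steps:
l = 651900 (l = 3*(198812 - 1*(-18488)) = 3*(198812 + 18488) = 3*217300 = 651900)
Y(S) = -22*S (Y(S) = (2*S)*(-11) = -22*S)
(Y(-115 - 125) + l)*(137362 + 216124) = (-22*(-115 - 125) + 651900)*(137362 + 216124) = (-22*(-240) + 651900)*353486 = (5280 + 651900)*353486 = 657180*353486 = 232303929480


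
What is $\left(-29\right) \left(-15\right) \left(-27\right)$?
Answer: $-11745$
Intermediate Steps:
$\left(-29\right) \left(-15\right) \left(-27\right) = 435 \left(-27\right) = -11745$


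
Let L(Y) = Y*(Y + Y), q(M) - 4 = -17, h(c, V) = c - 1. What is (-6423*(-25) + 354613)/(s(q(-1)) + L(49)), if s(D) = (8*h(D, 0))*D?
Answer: 257594/3129 ≈ 82.325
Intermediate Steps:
h(c, V) = -1 + c
q(M) = -13 (q(M) = 4 - 17 = -13)
L(Y) = 2*Y² (L(Y) = Y*(2*Y) = 2*Y²)
s(D) = D*(-8 + 8*D) (s(D) = (8*(-1 + D))*D = (-8 + 8*D)*D = D*(-8 + 8*D))
(-6423*(-25) + 354613)/(s(q(-1)) + L(49)) = (-6423*(-25) + 354613)/(8*(-13)*(-1 - 13) + 2*49²) = (160575 + 354613)/(8*(-13)*(-14) + 2*2401) = 515188/(1456 + 4802) = 515188/6258 = 515188*(1/6258) = 257594/3129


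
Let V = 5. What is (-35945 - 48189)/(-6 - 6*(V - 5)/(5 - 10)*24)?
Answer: 42067/3 ≈ 14022.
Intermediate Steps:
(-35945 - 48189)/(-6 - 6*(V - 5)/(5 - 10)*24) = (-35945 - 48189)/(-6 - 6*(5 - 5)/(5 - 10)*24) = -84134/(-6 - 0/(-5)*24) = -84134/(-6 - 0*(-1)/5*24) = -84134/(-6 - 6*0*24) = -84134/(-6 + 0*24) = -84134/(-6 + 0) = -84134/(-6) = -84134*(-⅙) = 42067/3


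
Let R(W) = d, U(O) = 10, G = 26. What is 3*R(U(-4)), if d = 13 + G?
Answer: 117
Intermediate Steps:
d = 39 (d = 13 + 26 = 39)
R(W) = 39
3*R(U(-4)) = 3*39 = 117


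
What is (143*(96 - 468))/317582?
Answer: -26598/158791 ≈ -0.16750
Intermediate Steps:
(143*(96 - 468))/317582 = (143*(-372))*(1/317582) = -53196*1/317582 = -26598/158791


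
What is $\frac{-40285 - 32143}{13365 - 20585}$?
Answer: $\frac{953}{95} \approx 10.032$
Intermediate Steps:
$\frac{-40285 - 32143}{13365 - 20585} = \frac{-40285 - 32143}{-7220} = \left(-72428\right) \left(- \frac{1}{7220}\right) = \frac{953}{95}$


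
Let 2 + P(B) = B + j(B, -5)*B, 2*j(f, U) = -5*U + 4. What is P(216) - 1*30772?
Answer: -27426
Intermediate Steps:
j(f, U) = 2 - 5*U/2 (j(f, U) = (-5*U + 4)/2 = (4 - 5*U)/2 = 2 - 5*U/2)
P(B) = -2 + 31*B/2 (P(B) = -2 + (B + (2 - 5/2*(-5))*B) = -2 + (B + (2 + 25/2)*B) = -2 + (B + 29*B/2) = -2 + 31*B/2)
P(216) - 1*30772 = (-2 + (31/2)*216) - 1*30772 = (-2 + 3348) - 30772 = 3346 - 30772 = -27426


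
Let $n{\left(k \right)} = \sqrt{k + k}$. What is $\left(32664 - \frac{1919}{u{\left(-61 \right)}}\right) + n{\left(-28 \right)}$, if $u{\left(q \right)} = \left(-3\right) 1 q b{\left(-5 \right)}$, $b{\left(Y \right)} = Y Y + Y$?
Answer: $\frac{119548321}{3660} + 2 i \sqrt{14} \approx 32663.0 + 7.4833 i$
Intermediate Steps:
$b{\left(Y \right)} = Y + Y^{2}$ ($b{\left(Y \right)} = Y^{2} + Y = Y + Y^{2}$)
$u{\left(q \right)} = - 60 q$ ($u{\left(q \right)} = \left(-3\right) 1 q \left(- 5 \left(1 - 5\right)\right) = - 3 q \left(\left(-5\right) \left(-4\right)\right) = - 3 q 20 = - 60 q$)
$n{\left(k \right)} = \sqrt{2} \sqrt{k}$ ($n{\left(k \right)} = \sqrt{2 k} = \sqrt{2} \sqrt{k}$)
$\left(32664 - \frac{1919}{u{\left(-61 \right)}}\right) + n{\left(-28 \right)} = \left(32664 - \frac{1919}{\left(-60\right) \left(-61\right)}\right) + \sqrt{2} \sqrt{-28} = \left(32664 - \frac{1919}{3660}\right) + \sqrt{2} \cdot 2 i \sqrt{7} = \left(32664 - \frac{1919}{3660}\right) + 2 i \sqrt{14} = \frac{119548321}{3660} + 2 i \sqrt{14}$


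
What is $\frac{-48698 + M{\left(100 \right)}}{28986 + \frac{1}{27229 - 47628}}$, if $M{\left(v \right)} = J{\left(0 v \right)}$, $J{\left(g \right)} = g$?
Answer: $- \frac{993390502}{591285413} \approx -1.6801$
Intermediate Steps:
$M{\left(v \right)} = 0$ ($M{\left(v \right)} = 0 v = 0$)
$\frac{-48698 + M{\left(100 \right)}}{28986 + \frac{1}{27229 - 47628}} = \frac{-48698 + 0}{28986 + \frac{1}{27229 - 47628}} = - \frac{48698}{28986 + \frac{1}{-20399}} = - \frac{48698}{28986 - \frac{1}{20399}} = - \frac{48698}{\frac{591285413}{20399}} = \left(-48698\right) \frac{20399}{591285413} = - \frac{993390502}{591285413}$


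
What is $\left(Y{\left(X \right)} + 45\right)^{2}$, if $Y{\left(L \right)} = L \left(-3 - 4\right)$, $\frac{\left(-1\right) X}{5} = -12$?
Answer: $140625$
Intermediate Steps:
$X = 60$ ($X = \left(-5\right) \left(-12\right) = 60$)
$Y{\left(L \right)} = - 7 L$ ($Y{\left(L \right)} = L \left(-7\right) = - 7 L$)
$\left(Y{\left(X \right)} + 45\right)^{2} = \left(\left(-7\right) 60 + 45\right)^{2} = \left(-420 + 45\right)^{2} = \left(-375\right)^{2} = 140625$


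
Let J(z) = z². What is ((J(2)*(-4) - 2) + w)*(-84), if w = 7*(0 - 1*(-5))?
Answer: -1428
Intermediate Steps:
w = 35 (w = 7*(0 + 5) = 7*5 = 35)
((J(2)*(-4) - 2) + w)*(-84) = ((2²*(-4) - 2) + 35)*(-84) = ((4*(-4) - 2) + 35)*(-84) = ((-16 - 2) + 35)*(-84) = (-18 + 35)*(-84) = 17*(-84) = -1428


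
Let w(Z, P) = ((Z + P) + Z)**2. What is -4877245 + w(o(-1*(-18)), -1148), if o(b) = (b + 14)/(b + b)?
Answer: -288636989/81 ≈ -3.5634e+6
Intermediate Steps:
o(b) = (14 + b)/(2*b) (o(b) = (14 + b)/((2*b)) = (14 + b)*(1/(2*b)) = (14 + b)/(2*b))
w(Z, P) = (P + 2*Z)**2 (w(Z, P) = ((P + Z) + Z)**2 = (P + 2*Z)**2)
-4877245 + w(o(-1*(-18)), -1148) = -4877245 + (-1148 + 2*((14 - 1*(-18))/(2*((-1*(-18))))))**2 = -4877245 + (-1148 + 2*((1/2)*(14 + 18)/18))**2 = -4877245 + (-1148 + 2*((1/2)*(1/18)*32))**2 = -4877245 + (-1148 + 2*(8/9))**2 = -4877245 + (-1148 + 16/9)**2 = -4877245 + (-10316/9)**2 = -4877245 + 106419856/81 = -288636989/81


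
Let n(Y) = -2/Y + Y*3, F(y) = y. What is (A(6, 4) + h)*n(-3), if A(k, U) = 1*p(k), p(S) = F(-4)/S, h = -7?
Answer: 575/9 ≈ 63.889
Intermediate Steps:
p(S) = -4/S
n(Y) = -2/Y + 3*Y
A(k, U) = -4/k (A(k, U) = 1*(-4/k) = -4/k)
(A(6, 4) + h)*n(-3) = (-4/6 - 7)*(-2/(-3) + 3*(-3)) = (-4*1/6 - 7)*(-2*(-1/3) - 9) = (-2/3 - 7)*(2/3 - 9) = -23/3*(-25/3) = 575/9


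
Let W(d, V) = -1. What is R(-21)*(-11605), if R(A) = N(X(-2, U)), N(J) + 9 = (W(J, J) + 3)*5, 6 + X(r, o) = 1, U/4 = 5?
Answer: -11605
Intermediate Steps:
U = 20 (U = 4*5 = 20)
X(r, o) = -5 (X(r, o) = -6 + 1 = -5)
N(J) = 1 (N(J) = -9 + (-1 + 3)*5 = -9 + 2*5 = -9 + 10 = 1)
R(A) = 1
R(-21)*(-11605) = 1*(-11605) = -11605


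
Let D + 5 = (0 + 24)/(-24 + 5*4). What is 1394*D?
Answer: -15334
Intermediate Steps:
D = -11 (D = -5 + (0 + 24)/(-24 + 5*4) = -5 + 24/(-24 + 20) = -5 + 24/(-4) = -5 + 24*(-1/4) = -5 - 6 = -11)
1394*D = 1394*(-11) = -15334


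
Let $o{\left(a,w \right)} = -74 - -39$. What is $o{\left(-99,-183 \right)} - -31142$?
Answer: $31107$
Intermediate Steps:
$o{\left(a,w \right)} = -35$ ($o{\left(a,w \right)} = -74 + 39 = -35$)
$o{\left(-99,-183 \right)} - -31142 = -35 - -31142 = -35 + 31142 = 31107$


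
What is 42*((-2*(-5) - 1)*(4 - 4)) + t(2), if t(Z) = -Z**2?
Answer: -4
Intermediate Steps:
42*((-2*(-5) - 1)*(4 - 4)) + t(2) = 42*((-2*(-5) - 1)*(4 - 4)) - 1*2**2 = 42*((10 - 1)*0) - 1*4 = 42*(9*0) - 4 = 42*0 - 4 = 0 - 4 = -4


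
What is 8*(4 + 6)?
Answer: 80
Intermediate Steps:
8*(4 + 6) = 8*10 = 80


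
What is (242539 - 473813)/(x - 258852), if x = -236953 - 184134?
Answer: 231274/679939 ≈ 0.34014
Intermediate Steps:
x = -421087
(242539 - 473813)/(x - 258852) = (242539 - 473813)/(-421087 - 258852) = -231274/(-679939) = -231274*(-1/679939) = 231274/679939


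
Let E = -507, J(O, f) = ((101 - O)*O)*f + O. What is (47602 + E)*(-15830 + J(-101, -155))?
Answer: 148178719005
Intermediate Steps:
J(O, f) = O + O*f*(101 - O) (J(O, f) = (O*(101 - O))*f + O = O*f*(101 - O) + O = O + O*f*(101 - O))
(47602 + E)*(-15830 + J(-101, -155)) = (47602 - 507)*(-15830 - 101*(1 + 101*(-155) - 1*(-101)*(-155))) = 47095*(-15830 - 101*(1 - 15655 - 15655)) = 47095*(-15830 - 101*(-31309)) = 47095*(-15830 + 3162209) = 47095*3146379 = 148178719005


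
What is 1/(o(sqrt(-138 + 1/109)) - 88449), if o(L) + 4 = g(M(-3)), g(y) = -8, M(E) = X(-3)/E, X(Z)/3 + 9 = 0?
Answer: -1/88461 ≈ -1.1304e-5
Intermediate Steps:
X(Z) = -27 (X(Z) = -27 + 3*0 = -27 + 0 = -27)
M(E) = -27/E
o(L) = -12 (o(L) = -4 - 8 = -12)
1/(o(sqrt(-138 + 1/109)) - 88449) = 1/(-12 - 88449) = 1/(-88461) = -1/88461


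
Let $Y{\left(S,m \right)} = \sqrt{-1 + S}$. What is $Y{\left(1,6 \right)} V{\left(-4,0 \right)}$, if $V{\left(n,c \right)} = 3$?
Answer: $0$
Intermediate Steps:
$Y{\left(1,6 \right)} V{\left(-4,0 \right)} = \sqrt{-1 + 1} \cdot 3 = \sqrt{0} \cdot 3 = 0 \cdot 3 = 0$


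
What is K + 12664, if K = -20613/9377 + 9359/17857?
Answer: 302892040014/23920727 ≈ 12662.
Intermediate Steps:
K = -40046714/23920727 (K = -20613*1/9377 + 9359*(1/17857) = -20613/9377 + 1337/2551 = -40046714/23920727 ≈ -1.6741)
K + 12664 = -40046714/23920727 + 12664 = 302892040014/23920727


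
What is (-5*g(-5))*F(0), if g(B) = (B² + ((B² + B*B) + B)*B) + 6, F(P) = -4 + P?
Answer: -3880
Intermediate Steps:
g(B) = 6 + B² + B*(B + 2*B²) (g(B) = (B² + ((B² + B²) + B)*B) + 6 = (B² + (2*B² + B)*B) + 6 = (B² + (B + 2*B²)*B) + 6 = (B² + B*(B + 2*B²)) + 6 = 6 + B² + B*(B + 2*B²))
(-5*g(-5))*F(0) = (-5*(6 + 2*(-5)² + 2*(-5)³))*(-4 + 0) = -5*(6 + 2*25 + 2*(-125))*(-4) = -5*(6 + 50 - 250)*(-4) = -5*(-194)*(-4) = 970*(-4) = -3880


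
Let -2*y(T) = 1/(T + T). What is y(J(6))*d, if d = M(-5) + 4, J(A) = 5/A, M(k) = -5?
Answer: 3/10 ≈ 0.30000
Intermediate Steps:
y(T) = -1/(4*T) (y(T) = -1/(2*(T + T)) = -1/(2*T)/2 = -1/(4*T))
d = -1 (d = -5 + 4 = -1)
y(J(6))*d = -1/(4*(5/6))*(-1) = -1/(4*(5*(⅙)))*(-1) = -1/(4*⅚)*(-1) = -¼*6/5*(-1) = -3/10*(-1) = 3/10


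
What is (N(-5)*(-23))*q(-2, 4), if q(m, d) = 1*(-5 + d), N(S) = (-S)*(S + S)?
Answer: -1150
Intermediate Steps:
N(S) = -2*S**2 (N(S) = (-S)*(2*S) = -2*S**2)
q(m, d) = -5 + d
(N(-5)*(-23))*q(-2, 4) = (-2*(-5)**2*(-23))*(-5 + 4) = (-2*25*(-23))*(-1) = -50*(-23)*(-1) = 1150*(-1) = -1150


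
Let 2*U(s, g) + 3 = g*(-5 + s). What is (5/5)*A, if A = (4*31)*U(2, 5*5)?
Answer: -4836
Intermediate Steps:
U(s, g) = -3/2 + g*(-5 + s)/2 (U(s, g) = -3/2 + (g*(-5 + s))/2 = -3/2 + g*(-5 + s)/2)
A = -4836 (A = (4*31)*(-3/2 - 25*5/2 + (½)*(5*5)*2) = 124*(-3/2 - 5/2*25 + (½)*25*2) = 124*(-3/2 - 125/2 + 25) = 124*(-39) = -4836)
(5/5)*A = (5/5)*(-4836) = (5*(⅕))*(-4836) = 1*(-4836) = -4836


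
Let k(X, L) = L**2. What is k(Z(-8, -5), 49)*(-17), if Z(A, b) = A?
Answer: -40817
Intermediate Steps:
k(Z(-8, -5), 49)*(-17) = 49**2*(-17) = 2401*(-17) = -40817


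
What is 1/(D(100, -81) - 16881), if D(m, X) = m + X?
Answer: -1/16862 ≈ -5.9305e-5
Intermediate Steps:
D(m, X) = X + m
1/(D(100, -81) - 16881) = 1/((-81 + 100) - 16881) = 1/(19 - 16881) = 1/(-16862) = -1/16862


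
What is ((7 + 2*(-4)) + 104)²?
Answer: 10609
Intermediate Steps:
((7 + 2*(-4)) + 104)² = ((7 - 8) + 104)² = (-1 + 104)² = 103² = 10609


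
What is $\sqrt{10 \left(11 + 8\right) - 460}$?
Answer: $3 i \sqrt{30} \approx 16.432 i$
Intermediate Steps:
$\sqrt{10 \left(11 + 8\right) - 460} = \sqrt{10 \cdot 19 - 460} = \sqrt{190 - 460} = \sqrt{-270} = 3 i \sqrt{30}$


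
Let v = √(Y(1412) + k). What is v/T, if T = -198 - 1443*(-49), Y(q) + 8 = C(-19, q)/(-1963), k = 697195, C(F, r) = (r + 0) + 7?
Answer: √2686515987506/138409167 ≈ 0.011842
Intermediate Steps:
C(F, r) = 7 + r (C(F, r) = r + 7 = 7 + r)
Y(q) = -15711/1963 - q/1963 (Y(q) = -8 + (7 + q)/(-1963) = -8 + (7 + q)*(-1/1963) = -8 + (-7/1963 - q/1963) = -15711/1963 - q/1963)
T = 70509 (T = -198 + 70707 = 70509)
v = √2686515987506/1963 (v = √((-15711/1963 - 1/1963*1412) + 697195) = √((-15711/1963 - 1412/1963) + 697195) = √(-17123/1963 + 697195) = √(1368576662/1963) = √2686515987506/1963 ≈ 834.98)
v/T = (√2686515987506/1963)/70509 = (√2686515987506/1963)*(1/70509) = √2686515987506/138409167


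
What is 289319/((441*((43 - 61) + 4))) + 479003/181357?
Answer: -49512661361/1119698118 ≈ -44.220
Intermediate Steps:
289319/((441*((43 - 61) + 4))) + 479003/181357 = 289319/((441*(-18 + 4))) + 479003*(1/181357) = 289319/((441*(-14))) + 479003/181357 = 289319/(-6174) + 479003/181357 = 289319*(-1/6174) + 479003/181357 = -289319/6174 + 479003/181357 = -49512661361/1119698118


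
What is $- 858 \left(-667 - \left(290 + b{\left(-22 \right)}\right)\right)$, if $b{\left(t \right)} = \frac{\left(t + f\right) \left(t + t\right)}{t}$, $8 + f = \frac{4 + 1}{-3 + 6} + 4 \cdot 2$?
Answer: $786214$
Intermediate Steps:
$f = \frac{5}{3}$ ($f = -8 + \left(\frac{4 + 1}{-3 + 6} + 4 \cdot 2\right) = -8 + \left(\frac{5}{3} + 8\right) = -8 + \frac{29}{3} = \frac{5}{3} \approx 1.6667$)
$b{\left(t \right)} = \frac{10}{3} + 2 t$ ($b{\left(t \right)} = \frac{\left(t + \frac{5}{3}\right) \left(t + t\right)}{t} = \frac{\left(\frac{5}{3} + t\right) 2 t}{t} = \frac{2 t \left(\frac{5}{3} + t\right)}{t} = \frac{10}{3} + 2 t$)
$- 858 \left(-667 - \left(290 + b{\left(-22 \right)}\right)\right) = - 858 \left(-667 - \left(\frac{880}{3} - 44\right)\right) = - 858 \left(-667 - \frac{748}{3}\right) = \left(-858\right) \left(- \frac{2749}{3}\right) = 786214$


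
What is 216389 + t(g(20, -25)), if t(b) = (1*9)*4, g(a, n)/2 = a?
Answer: 216425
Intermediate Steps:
g(a, n) = 2*a
t(b) = 36 (t(b) = 9*4 = 36)
216389 + t(g(20, -25)) = 216389 + 36 = 216425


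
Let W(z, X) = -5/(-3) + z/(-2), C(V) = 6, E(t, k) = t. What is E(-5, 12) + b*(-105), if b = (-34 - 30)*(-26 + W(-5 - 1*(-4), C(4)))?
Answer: -160165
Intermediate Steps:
W(z, X) = 5/3 - z/2 (W(z, X) = -5*(-⅓) + z*(-½) = 5/3 - z/2)
b = 4576/3 (b = (-34 - 30)*(-26 + (5/3 - (-5 - 1*(-4))/2)) = -64*(-26 + (5/3 - (-5 + 4)/2)) = -64*(-26 + (5/3 - ½*(-1))) = -64*(-26 + (5/3 + ½)) = -64*(-26 + 13/6) = -64*(-143/6) = 4576/3 ≈ 1525.3)
E(-5, 12) + b*(-105) = -5 + (4576/3)*(-105) = -5 - 160160 = -160165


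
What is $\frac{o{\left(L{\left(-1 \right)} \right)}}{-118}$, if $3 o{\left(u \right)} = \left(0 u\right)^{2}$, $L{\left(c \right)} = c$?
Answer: $0$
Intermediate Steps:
$o{\left(u \right)} = 0$ ($o{\left(u \right)} = \frac{\left(0 u\right)^{2}}{3} = \frac{0^{2}}{3} = \frac{1}{3} \cdot 0 = 0$)
$\frac{o{\left(L{\left(-1 \right)} \right)}}{-118} = \frac{0}{-118} = 0 \left(- \frac{1}{118}\right) = 0$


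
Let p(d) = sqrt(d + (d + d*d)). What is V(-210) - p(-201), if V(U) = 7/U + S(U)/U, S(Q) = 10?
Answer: -17/210 - sqrt(39999) ≈ -200.08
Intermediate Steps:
p(d) = sqrt(d**2 + 2*d) (p(d) = sqrt(d + (d + d**2)) = sqrt(d**2 + 2*d))
V(U) = 17/U (V(U) = 7/U + 10/U = 17/U)
V(-210) - p(-201) = 17/(-210) - sqrt(-201*(2 - 201)) = 17*(-1/210) - sqrt(-201*(-199)) = -17/210 - sqrt(39999)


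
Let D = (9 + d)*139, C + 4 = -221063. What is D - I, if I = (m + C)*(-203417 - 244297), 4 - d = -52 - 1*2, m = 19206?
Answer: -90375986441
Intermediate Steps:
C = -221067 (C = -4 - 221063 = -221067)
d = 58 (d = 4 - (-52 - 1*2) = 4 - (-52 - 2) = 4 - 1*(-54) = 4 + 54 = 58)
D = 9313 (D = (9 + 58)*139 = 67*139 = 9313)
I = 90375995754 (I = (19206 - 221067)*(-203417 - 244297) = -201861*(-447714) = 90375995754)
D - I = 9313 - 1*90375995754 = 9313 - 90375995754 = -90375986441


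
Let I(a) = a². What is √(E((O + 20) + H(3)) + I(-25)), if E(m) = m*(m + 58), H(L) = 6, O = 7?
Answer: 2*√907 ≈ 60.233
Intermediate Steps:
E(m) = m*(58 + m)
√(E((O + 20) + H(3)) + I(-25)) = √(((7 + 20) + 6)*(58 + ((7 + 20) + 6)) + (-25)²) = √((27 + 6)*(58 + (27 + 6)) + 625) = √(33*(58 + 33) + 625) = √(33*91 + 625) = √(3003 + 625) = √3628 = 2*√907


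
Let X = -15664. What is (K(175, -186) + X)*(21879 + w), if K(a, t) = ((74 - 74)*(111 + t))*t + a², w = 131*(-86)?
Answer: 158781093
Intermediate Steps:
w = -11266
K(a, t) = a² (K(a, t) = (0*(111 + t))*t + a² = 0*t + a² = 0 + a² = a²)
(K(175, -186) + X)*(21879 + w) = (175² - 15664)*(21879 - 11266) = (30625 - 15664)*10613 = 14961*10613 = 158781093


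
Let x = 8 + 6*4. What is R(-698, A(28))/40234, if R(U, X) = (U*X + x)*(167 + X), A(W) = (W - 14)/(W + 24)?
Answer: -8815423/13599092 ≈ -0.64824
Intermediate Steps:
x = 32 (x = 8 + 24 = 32)
A(W) = (-14 + W)/(24 + W)
R(U, X) = (32 + U*X)*(167 + X) (R(U, X) = (U*X + 32)*(167 + X) = (32 + U*X)*(167 + X))
R(-698, A(28))/40234 = (5344 + 32*((-14 + 28)/(24 + 28)) - 698*(-14 + 28)²/(24 + 28)² + 167*(-698)*((-14 + 28)/(24 + 28)))/40234 = (5344 + 32*(14/52) - 698*(14/52)² + 167*(-698)*(14/52))*(1/40234) = (5344 + 32*((1/52)*14) - 698*((1/52)*14)² + 167*(-698)*((1/52)*14))*(1/40234) = (5344 + 32*(7/26) - 698*(7/26)² + 167*(-698)*(7/26))*(1/40234) = (5344 + 112/13 - 698*49/676 - 407981/13)*(1/40234) = (5344 + 112/13 - 17101/338 - 407981/13)*(1/40234) = -8815423/338*1/40234 = -8815423/13599092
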